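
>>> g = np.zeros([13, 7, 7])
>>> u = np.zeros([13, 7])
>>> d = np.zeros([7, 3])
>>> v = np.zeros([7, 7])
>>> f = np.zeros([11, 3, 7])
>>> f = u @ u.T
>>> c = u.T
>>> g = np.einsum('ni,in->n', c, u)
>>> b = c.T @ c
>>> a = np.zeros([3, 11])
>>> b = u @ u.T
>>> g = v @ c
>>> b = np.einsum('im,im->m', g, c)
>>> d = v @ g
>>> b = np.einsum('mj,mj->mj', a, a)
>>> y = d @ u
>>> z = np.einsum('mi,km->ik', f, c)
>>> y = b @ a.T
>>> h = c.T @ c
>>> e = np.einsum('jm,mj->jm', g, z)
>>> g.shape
(7, 13)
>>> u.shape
(13, 7)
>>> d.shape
(7, 13)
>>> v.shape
(7, 7)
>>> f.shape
(13, 13)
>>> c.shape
(7, 13)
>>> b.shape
(3, 11)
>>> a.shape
(3, 11)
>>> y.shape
(3, 3)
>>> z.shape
(13, 7)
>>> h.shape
(13, 13)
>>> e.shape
(7, 13)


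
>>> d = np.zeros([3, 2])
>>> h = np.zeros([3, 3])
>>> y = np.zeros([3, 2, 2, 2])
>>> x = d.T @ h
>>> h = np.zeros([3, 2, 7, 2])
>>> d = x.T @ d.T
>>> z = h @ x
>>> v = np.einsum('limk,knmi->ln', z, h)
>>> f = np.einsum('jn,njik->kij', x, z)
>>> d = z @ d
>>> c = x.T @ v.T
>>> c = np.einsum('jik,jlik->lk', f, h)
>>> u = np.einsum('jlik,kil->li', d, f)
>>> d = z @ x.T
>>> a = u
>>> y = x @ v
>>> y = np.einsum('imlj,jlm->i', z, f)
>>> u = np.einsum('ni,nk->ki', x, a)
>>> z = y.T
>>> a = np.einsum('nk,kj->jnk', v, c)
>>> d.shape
(3, 2, 7, 2)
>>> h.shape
(3, 2, 7, 2)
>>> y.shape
(3,)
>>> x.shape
(2, 3)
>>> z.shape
(3,)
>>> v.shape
(3, 2)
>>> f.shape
(3, 7, 2)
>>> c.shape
(2, 2)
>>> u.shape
(7, 3)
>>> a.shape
(2, 3, 2)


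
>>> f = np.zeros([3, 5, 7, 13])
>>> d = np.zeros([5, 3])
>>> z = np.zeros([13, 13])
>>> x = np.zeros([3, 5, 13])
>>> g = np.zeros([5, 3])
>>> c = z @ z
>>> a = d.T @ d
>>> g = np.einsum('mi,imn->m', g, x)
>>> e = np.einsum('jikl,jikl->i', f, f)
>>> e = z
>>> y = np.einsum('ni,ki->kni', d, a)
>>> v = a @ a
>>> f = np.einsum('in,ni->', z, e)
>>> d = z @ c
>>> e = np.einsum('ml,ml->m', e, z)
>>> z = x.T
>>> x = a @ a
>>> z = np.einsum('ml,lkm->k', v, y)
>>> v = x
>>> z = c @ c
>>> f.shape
()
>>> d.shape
(13, 13)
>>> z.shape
(13, 13)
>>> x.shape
(3, 3)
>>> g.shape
(5,)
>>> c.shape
(13, 13)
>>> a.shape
(3, 3)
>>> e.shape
(13,)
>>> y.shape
(3, 5, 3)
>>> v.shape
(3, 3)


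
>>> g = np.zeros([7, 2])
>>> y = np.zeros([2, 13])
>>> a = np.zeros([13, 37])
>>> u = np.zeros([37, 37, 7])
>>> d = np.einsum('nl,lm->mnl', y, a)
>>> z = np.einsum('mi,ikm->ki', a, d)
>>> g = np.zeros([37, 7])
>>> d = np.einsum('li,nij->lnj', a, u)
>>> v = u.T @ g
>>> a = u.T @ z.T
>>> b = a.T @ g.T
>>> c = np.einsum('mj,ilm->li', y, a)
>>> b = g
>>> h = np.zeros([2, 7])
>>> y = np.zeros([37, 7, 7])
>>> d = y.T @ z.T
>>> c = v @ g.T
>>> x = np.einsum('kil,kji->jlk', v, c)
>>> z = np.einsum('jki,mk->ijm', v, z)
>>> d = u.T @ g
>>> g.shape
(37, 7)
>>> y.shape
(37, 7, 7)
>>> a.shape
(7, 37, 2)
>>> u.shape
(37, 37, 7)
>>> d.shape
(7, 37, 7)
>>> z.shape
(7, 7, 2)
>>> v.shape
(7, 37, 7)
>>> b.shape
(37, 7)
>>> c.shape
(7, 37, 37)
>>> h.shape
(2, 7)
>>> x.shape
(37, 7, 7)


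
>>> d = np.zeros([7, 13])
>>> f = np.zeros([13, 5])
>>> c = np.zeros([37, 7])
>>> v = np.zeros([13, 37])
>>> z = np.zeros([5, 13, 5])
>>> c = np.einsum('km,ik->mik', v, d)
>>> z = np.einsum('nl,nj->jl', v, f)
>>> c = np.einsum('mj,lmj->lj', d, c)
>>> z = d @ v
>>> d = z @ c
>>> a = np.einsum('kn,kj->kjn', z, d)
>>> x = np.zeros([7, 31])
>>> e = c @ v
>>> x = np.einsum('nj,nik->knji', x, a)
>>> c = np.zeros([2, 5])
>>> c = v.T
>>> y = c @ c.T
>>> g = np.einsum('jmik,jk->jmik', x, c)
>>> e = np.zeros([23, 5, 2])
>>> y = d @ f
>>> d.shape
(7, 13)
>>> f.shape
(13, 5)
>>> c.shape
(37, 13)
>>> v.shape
(13, 37)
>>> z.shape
(7, 37)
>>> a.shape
(7, 13, 37)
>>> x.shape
(37, 7, 31, 13)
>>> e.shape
(23, 5, 2)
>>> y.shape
(7, 5)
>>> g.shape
(37, 7, 31, 13)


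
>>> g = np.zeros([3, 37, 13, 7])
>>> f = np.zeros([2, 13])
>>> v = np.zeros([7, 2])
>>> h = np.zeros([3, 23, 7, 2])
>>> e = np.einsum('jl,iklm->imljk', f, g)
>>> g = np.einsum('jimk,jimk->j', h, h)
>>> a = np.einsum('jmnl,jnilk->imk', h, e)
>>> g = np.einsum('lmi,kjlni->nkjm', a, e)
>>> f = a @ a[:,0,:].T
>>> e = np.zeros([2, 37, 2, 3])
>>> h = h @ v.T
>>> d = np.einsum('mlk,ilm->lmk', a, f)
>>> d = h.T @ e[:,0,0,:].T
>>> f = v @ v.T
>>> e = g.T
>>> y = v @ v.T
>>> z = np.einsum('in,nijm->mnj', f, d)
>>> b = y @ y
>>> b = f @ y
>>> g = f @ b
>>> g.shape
(7, 7)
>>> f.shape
(7, 7)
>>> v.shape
(7, 2)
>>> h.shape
(3, 23, 7, 7)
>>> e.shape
(23, 7, 3, 2)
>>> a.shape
(13, 23, 37)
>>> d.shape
(7, 7, 23, 2)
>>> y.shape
(7, 7)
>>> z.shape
(2, 7, 23)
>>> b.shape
(7, 7)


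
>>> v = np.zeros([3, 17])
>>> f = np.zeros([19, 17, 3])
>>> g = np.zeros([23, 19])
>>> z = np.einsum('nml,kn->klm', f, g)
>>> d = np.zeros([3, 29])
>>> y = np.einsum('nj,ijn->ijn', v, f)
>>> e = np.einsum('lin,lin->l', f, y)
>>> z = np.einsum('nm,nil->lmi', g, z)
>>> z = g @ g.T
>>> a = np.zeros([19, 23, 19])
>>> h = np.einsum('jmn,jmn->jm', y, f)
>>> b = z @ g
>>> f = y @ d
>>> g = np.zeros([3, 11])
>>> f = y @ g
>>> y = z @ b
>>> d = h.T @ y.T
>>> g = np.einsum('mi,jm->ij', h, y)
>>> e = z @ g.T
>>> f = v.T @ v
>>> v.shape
(3, 17)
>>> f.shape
(17, 17)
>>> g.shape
(17, 23)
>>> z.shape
(23, 23)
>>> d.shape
(17, 23)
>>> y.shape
(23, 19)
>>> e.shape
(23, 17)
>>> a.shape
(19, 23, 19)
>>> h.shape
(19, 17)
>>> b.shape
(23, 19)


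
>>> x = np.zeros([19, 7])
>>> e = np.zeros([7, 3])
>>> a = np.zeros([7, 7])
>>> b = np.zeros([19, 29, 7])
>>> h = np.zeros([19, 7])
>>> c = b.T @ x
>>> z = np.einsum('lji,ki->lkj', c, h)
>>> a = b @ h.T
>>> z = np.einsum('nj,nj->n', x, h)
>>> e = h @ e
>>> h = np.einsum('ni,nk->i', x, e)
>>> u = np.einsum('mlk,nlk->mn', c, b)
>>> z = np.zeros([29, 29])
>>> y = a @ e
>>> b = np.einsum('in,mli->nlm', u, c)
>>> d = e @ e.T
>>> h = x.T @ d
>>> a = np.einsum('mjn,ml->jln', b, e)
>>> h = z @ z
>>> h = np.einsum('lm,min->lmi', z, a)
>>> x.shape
(19, 7)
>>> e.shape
(19, 3)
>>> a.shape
(29, 3, 7)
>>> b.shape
(19, 29, 7)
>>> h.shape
(29, 29, 3)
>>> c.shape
(7, 29, 7)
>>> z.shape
(29, 29)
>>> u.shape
(7, 19)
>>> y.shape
(19, 29, 3)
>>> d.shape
(19, 19)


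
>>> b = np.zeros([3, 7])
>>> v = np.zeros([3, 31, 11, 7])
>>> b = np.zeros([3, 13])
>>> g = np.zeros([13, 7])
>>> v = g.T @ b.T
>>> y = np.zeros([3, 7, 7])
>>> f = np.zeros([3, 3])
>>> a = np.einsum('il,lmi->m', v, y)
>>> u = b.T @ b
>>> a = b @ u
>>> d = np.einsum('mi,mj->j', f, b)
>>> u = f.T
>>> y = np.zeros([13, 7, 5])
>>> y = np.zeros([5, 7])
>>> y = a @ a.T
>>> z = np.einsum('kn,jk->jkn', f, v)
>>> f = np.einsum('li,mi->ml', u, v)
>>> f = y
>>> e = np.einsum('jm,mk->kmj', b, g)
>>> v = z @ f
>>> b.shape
(3, 13)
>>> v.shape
(7, 3, 3)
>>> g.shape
(13, 7)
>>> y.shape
(3, 3)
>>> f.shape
(3, 3)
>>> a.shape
(3, 13)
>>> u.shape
(3, 3)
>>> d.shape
(13,)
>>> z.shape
(7, 3, 3)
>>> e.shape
(7, 13, 3)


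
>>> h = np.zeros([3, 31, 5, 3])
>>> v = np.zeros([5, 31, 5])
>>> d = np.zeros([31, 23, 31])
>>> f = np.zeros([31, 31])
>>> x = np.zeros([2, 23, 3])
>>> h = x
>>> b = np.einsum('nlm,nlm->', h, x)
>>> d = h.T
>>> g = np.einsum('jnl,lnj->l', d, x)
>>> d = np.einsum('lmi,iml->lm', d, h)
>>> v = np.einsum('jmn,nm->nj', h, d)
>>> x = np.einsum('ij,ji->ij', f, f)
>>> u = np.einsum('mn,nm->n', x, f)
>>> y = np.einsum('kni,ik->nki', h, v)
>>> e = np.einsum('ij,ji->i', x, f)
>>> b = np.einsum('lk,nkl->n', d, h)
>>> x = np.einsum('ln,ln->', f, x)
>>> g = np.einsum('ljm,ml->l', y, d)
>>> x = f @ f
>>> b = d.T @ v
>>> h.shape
(2, 23, 3)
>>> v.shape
(3, 2)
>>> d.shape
(3, 23)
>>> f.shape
(31, 31)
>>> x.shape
(31, 31)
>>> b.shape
(23, 2)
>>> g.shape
(23,)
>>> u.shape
(31,)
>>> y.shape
(23, 2, 3)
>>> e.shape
(31,)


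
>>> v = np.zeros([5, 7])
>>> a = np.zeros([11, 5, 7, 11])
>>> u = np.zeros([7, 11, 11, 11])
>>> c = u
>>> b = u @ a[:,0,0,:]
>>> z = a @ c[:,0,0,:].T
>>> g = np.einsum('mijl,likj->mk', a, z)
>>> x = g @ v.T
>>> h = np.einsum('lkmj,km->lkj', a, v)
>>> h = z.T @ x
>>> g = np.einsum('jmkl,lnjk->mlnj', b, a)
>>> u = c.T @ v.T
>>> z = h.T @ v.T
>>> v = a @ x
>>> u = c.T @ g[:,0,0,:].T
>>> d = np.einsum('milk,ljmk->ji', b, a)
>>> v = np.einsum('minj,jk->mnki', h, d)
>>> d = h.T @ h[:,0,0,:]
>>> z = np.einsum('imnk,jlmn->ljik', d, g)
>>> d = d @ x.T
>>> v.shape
(7, 5, 11, 7)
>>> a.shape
(11, 5, 7, 11)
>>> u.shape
(11, 11, 11, 11)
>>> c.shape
(7, 11, 11, 11)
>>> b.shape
(7, 11, 11, 11)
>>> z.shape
(11, 11, 5, 5)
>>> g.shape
(11, 11, 5, 7)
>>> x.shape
(11, 5)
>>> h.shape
(7, 7, 5, 5)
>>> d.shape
(5, 5, 7, 11)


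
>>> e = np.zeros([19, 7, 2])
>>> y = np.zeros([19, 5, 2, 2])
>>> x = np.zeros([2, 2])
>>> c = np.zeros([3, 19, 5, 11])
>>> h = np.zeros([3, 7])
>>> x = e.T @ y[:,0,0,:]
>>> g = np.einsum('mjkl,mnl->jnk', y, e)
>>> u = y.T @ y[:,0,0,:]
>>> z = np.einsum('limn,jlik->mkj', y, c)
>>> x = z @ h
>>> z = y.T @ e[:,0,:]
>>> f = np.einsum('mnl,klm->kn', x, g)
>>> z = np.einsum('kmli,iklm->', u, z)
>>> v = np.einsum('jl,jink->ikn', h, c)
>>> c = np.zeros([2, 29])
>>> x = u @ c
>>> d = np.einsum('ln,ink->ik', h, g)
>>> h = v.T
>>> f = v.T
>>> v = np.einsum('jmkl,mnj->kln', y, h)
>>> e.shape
(19, 7, 2)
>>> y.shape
(19, 5, 2, 2)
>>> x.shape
(2, 2, 5, 29)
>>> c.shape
(2, 29)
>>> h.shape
(5, 11, 19)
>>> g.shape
(5, 7, 2)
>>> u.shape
(2, 2, 5, 2)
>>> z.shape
()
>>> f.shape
(5, 11, 19)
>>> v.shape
(2, 2, 11)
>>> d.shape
(5, 2)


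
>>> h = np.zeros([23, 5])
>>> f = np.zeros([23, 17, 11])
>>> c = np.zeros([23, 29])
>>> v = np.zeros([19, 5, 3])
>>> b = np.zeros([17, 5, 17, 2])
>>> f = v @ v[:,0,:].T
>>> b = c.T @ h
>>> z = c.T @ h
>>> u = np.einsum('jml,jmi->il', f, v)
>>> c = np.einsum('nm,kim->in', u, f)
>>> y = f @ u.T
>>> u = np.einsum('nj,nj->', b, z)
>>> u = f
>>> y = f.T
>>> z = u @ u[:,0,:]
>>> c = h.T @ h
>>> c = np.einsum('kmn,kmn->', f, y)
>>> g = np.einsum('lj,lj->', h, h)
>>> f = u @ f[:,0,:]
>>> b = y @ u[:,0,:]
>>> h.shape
(23, 5)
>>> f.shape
(19, 5, 19)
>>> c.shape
()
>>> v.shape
(19, 5, 3)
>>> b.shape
(19, 5, 19)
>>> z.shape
(19, 5, 19)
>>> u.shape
(19, 5, 19)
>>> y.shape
(19, 5, 19)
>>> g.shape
()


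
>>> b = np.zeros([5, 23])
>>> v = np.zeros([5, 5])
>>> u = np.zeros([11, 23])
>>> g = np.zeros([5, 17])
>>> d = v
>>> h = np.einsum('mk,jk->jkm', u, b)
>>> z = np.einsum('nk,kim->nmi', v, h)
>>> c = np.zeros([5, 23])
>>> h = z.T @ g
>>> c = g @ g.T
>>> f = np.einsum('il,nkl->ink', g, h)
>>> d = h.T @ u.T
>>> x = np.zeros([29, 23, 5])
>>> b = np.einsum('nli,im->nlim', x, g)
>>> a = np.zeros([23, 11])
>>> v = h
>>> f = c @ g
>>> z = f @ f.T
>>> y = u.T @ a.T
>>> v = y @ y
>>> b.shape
(29, 23, 5, 17)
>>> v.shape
(23, 23)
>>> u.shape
(11, 23)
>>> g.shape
(5, 17)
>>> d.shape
(17, 11, 11)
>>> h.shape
(23, 11, 17)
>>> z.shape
(5, 5)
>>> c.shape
(5, 5)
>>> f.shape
(5, 17)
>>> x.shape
(29, 23, 5)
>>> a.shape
(23, 11)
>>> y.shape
(23, 23)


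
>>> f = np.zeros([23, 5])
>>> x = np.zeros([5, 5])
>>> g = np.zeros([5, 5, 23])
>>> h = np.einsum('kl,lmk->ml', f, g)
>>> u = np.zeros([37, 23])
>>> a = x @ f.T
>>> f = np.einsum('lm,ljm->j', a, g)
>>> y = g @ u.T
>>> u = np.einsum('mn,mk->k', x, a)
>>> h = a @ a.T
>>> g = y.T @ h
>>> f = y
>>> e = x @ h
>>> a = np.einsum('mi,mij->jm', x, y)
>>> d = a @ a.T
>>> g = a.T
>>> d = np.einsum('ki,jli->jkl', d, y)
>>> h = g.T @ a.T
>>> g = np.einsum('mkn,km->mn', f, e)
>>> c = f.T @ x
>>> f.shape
(5, 5, 37)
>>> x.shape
(5, 5)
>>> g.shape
(5, 37)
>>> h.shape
(37, 37)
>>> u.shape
(23,)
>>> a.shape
(37, 5)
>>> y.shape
(5, 5, 37)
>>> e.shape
(5, 5)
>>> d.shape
(5, 37, 5)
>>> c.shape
(37, 5, 5)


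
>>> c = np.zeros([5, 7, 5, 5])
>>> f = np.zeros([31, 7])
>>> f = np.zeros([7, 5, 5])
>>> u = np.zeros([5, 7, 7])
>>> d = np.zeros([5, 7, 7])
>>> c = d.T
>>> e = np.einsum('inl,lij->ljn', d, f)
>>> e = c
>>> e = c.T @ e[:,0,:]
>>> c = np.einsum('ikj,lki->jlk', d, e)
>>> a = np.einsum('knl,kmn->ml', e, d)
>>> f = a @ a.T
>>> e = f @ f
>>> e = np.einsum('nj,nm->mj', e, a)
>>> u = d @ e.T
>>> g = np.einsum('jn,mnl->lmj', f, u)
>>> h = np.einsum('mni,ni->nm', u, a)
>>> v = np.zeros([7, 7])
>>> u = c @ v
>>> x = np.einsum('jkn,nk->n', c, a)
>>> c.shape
(7, 5, 7)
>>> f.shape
(7, 7)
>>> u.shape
(7, 5, 7)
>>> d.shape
(5, 7, 7)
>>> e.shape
(5, 7)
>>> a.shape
(7, 5)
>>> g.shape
(5, 5, 7)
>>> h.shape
(7, 5)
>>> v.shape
(7, 7)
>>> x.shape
(7,)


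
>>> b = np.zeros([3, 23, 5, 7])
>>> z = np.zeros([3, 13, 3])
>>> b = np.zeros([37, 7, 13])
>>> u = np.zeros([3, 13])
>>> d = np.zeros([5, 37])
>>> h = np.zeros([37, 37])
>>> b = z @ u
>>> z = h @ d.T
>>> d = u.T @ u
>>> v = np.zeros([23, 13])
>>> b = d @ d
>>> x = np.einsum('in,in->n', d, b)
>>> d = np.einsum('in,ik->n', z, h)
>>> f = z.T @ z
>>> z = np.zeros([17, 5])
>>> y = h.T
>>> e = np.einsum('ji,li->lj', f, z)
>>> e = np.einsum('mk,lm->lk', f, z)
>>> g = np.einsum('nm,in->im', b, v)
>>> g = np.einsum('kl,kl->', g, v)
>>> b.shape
(13, 13)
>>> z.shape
(17, 5)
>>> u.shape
(3, 13)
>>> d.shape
(5,)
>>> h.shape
(37, 37)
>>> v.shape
(23, 13)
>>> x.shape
(13,)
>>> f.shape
(5, 5)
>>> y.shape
(37, 37)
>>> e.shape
(17, 5)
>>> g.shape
()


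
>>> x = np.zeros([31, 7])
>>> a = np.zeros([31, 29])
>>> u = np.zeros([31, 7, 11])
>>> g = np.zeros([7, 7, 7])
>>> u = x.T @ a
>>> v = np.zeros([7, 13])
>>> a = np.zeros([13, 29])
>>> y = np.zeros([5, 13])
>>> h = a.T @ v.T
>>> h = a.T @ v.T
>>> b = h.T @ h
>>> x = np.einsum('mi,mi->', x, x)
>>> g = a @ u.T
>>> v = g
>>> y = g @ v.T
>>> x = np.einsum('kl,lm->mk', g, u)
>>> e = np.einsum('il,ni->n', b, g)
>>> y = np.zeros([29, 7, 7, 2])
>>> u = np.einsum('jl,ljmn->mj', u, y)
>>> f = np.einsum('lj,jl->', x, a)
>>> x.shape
(29, 13)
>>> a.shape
(13, 29)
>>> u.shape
(7, 7)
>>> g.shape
(13, 7)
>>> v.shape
(13, 7)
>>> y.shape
(29, 7, 7, 2)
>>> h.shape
(29, 7)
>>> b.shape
(7, 7)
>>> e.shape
(13,)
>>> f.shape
()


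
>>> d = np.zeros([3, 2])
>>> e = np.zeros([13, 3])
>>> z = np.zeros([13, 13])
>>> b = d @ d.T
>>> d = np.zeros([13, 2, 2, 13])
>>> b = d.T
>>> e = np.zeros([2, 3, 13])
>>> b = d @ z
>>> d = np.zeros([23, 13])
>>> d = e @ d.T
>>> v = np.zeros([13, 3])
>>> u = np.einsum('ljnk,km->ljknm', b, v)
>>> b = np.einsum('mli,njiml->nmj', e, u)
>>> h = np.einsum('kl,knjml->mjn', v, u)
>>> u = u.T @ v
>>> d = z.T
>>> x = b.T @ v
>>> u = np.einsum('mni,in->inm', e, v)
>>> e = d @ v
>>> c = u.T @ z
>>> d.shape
(13, 13)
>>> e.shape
(13, 3)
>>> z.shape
(13, 13)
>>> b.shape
(13, 2, 2)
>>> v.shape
(13, 3)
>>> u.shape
(13, 3, 2)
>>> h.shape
(2, 13, 2)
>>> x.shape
(2, 2, 3)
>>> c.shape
(2, 3, 13)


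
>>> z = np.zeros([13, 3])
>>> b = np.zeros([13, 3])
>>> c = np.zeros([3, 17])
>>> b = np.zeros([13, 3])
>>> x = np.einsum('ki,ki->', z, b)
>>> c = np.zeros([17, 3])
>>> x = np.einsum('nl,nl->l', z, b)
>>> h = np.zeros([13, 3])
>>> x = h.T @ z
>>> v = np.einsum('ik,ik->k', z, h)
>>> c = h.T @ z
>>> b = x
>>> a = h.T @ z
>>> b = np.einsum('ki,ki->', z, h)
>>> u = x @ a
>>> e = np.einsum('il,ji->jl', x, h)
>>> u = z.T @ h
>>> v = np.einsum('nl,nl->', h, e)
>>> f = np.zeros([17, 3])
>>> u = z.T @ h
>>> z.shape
(13, 3)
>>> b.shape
()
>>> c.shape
(3, 3)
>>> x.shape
(3, 3)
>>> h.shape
(13, 3)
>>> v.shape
()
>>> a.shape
(3, 3)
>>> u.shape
(3, 3)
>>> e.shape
(13, 3)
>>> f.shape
(17, 3)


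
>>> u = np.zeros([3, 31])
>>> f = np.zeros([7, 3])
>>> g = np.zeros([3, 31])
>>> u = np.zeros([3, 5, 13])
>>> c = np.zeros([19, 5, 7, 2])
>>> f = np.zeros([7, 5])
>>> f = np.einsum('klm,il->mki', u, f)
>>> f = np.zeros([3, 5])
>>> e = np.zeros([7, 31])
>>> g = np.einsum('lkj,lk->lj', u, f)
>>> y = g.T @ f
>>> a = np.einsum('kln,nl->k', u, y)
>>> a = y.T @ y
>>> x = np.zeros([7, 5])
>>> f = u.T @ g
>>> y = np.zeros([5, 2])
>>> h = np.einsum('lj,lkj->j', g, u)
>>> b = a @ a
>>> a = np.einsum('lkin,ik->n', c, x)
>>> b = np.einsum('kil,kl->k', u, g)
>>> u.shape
(3, 5, 13)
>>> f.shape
(13, 5, 13)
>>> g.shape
(3, 13)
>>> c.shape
(19, 5, 7, 2)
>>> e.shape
(7, 31)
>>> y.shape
(5, 2)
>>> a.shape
(2,)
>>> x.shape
(7, 5)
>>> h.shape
(13,)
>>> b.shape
(3,)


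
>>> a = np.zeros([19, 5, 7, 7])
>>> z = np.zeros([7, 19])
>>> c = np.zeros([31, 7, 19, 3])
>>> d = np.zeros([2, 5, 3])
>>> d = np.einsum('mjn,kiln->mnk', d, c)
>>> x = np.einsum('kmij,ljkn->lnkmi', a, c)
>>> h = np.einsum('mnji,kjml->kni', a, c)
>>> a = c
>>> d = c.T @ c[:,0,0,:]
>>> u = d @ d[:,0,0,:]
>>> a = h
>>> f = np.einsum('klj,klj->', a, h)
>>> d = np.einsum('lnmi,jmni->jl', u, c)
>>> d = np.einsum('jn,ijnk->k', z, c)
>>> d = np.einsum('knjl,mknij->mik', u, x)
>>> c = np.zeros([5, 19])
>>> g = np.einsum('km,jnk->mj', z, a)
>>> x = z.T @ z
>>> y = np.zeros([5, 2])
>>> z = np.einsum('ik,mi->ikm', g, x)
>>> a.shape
(31, 5, 7)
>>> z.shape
(19, 31, 19)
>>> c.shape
(5, 19)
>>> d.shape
(31, 5, 3)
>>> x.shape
(19, 19)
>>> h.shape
(31, 5, 7)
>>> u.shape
(3, 19, 7, 3)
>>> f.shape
()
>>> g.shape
(19, 31)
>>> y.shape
(5, 2)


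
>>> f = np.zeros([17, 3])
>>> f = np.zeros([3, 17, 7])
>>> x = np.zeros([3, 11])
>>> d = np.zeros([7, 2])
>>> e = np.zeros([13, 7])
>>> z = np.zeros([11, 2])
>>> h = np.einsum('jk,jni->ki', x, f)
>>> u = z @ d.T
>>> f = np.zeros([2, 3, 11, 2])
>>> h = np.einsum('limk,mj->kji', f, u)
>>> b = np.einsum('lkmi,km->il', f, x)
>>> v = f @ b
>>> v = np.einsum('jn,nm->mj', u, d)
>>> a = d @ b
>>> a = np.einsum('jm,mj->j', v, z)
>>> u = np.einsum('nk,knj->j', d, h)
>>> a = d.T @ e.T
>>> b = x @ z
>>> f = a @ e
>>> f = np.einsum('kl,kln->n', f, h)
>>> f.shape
(3,)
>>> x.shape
(3, 11)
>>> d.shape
(7, 2)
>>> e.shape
(13, 7)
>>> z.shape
(11, 2)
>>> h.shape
(2, 7, 3)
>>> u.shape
(3,)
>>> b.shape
(3, 2)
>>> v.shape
(2, 11)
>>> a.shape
(2, 13)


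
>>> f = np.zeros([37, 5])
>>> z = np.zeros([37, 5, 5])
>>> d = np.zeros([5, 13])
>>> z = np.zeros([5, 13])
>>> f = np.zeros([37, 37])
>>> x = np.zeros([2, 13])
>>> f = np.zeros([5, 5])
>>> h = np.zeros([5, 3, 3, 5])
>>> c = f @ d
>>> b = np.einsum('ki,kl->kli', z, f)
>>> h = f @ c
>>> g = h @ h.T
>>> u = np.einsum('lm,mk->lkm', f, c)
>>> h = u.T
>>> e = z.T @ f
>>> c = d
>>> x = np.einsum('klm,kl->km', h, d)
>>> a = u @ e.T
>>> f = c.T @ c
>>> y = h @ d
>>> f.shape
(13, 13)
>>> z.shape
(5, 13)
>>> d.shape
(5, 13)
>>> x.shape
(5, 5)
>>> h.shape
(5, 13, 5)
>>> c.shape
(5, 13)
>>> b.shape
(5, 5, 13)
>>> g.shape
(5, 5)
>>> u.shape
(5, 13, 5)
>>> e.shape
(13, 5)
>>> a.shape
(5, 13, 13)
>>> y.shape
(5, 13, 13)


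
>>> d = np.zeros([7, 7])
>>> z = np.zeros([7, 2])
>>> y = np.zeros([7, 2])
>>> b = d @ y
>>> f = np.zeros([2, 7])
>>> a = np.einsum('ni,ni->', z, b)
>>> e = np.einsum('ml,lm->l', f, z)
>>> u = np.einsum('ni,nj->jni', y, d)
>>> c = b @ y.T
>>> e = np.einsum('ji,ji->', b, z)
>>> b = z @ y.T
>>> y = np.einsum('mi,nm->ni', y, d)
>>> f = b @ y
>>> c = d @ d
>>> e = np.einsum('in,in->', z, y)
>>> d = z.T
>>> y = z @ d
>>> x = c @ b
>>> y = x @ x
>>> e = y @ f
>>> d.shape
(2, 7)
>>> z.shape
(7, 2)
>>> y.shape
(7, 7)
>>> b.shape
(7, 7)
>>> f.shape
(7, 2)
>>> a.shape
()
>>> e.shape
(7, 2)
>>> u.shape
(7, 7, 2)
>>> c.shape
(7, 7)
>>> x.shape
(7, 7)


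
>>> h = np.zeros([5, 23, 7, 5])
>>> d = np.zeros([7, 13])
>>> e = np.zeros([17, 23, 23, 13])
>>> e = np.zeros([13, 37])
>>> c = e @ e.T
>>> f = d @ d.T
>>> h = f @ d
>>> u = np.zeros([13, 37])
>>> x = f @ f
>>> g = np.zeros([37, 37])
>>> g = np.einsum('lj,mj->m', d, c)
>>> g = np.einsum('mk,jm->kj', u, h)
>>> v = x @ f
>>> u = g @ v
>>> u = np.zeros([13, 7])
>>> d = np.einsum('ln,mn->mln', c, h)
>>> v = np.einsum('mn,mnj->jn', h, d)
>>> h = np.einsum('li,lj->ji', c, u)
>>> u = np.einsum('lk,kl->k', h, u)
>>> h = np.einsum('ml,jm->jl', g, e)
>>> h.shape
(13, 7)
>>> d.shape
(7, 13, 13)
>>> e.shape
(13, 37)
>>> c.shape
(13, 13)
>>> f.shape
(7, 7)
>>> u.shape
(13,)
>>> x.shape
(7, 7)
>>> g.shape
(37, 7)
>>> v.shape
(13, 13)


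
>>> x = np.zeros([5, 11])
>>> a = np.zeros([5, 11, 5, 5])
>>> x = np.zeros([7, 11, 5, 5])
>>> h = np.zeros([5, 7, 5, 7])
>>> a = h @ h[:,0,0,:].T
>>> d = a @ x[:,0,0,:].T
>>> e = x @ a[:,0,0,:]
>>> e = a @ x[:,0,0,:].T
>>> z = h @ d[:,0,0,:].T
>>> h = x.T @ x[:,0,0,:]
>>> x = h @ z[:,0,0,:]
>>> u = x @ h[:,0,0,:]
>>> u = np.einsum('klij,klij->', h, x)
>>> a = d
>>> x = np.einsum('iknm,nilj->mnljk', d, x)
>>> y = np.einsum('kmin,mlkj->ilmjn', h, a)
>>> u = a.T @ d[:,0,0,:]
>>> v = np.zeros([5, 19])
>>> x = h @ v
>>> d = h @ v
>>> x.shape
(5, 5, 11, 19)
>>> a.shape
(5, 7, 5, 7)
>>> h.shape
(5, 5, 11, 5)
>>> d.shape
(5, 5, 11, 19)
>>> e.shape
(5, 7, 5, 7)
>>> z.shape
(5, 7, 5, 5)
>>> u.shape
(7, 5, 7, 7)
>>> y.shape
(11, 7, 5, 7, 5)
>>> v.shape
(5, 19)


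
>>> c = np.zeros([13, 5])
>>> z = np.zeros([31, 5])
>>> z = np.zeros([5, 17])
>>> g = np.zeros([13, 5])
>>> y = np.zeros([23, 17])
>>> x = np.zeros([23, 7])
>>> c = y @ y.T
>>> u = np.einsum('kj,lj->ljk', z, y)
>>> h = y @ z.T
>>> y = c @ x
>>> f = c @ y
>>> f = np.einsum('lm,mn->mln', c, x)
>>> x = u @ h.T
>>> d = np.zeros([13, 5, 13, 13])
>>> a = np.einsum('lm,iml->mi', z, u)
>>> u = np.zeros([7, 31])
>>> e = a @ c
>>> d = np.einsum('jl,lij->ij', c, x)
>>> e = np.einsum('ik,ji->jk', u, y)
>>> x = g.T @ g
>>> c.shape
(23, 23)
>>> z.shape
(5, 17)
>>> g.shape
(13, 5)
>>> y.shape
(23, 7)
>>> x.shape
(5, 5)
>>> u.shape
(7, 31)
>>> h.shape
(23, 5)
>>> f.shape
(23, 23, 7)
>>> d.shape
(17, 23)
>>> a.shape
(17, 23)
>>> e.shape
(23, 31)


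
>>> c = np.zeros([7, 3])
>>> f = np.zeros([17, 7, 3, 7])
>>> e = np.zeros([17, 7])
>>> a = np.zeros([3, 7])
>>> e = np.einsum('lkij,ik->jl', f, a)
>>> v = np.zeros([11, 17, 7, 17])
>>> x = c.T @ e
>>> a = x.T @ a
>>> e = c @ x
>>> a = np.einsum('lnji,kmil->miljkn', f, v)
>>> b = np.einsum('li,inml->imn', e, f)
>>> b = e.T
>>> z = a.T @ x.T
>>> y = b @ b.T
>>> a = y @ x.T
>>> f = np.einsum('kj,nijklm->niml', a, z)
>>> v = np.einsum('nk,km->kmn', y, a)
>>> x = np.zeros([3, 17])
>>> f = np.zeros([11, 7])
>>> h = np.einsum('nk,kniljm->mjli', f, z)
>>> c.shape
(7, 3)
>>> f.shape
(11, 7)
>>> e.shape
(7, 17)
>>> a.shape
(17, 3)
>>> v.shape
(17, 3, 17)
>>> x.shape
(3, 17)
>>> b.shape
(17, 7)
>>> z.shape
(7, 11, 3, 17, 7, 3)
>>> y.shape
(17, 17)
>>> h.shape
(3, 7, 17, 3)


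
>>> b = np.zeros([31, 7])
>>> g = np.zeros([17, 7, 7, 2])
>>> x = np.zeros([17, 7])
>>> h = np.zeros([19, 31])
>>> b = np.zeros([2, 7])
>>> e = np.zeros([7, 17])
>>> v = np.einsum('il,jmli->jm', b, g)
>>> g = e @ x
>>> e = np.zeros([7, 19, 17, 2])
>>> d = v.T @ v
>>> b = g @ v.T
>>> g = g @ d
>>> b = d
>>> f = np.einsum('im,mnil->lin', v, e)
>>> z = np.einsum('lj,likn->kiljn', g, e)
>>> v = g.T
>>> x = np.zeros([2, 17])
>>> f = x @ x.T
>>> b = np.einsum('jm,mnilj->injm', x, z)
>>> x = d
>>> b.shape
(7, 19, 2, 17)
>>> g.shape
(7, 7)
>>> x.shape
(7, 7)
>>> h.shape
(19, 31)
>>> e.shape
(7, 19, 17, 2)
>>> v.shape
(7, 7)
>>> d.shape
(7, 7)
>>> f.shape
(2, 2)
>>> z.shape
(17, 19, 7, 7, 2)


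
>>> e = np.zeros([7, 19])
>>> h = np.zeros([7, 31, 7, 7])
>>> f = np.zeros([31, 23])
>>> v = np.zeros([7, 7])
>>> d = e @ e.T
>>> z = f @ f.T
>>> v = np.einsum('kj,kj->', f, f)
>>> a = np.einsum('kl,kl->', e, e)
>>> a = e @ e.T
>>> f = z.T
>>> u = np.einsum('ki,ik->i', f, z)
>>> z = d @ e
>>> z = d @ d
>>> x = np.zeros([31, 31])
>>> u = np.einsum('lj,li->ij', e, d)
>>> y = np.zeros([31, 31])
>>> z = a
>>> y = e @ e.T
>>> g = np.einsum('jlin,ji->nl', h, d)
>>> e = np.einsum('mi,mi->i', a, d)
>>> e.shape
(7,)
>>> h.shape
(7, 31, 7, 7)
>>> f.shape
(31, 31)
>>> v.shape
()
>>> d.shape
(7, 7)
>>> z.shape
(7, 7)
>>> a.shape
(7, 7)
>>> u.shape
(7, 19)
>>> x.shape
(31, 31)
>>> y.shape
(7, 7)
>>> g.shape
(7, 31)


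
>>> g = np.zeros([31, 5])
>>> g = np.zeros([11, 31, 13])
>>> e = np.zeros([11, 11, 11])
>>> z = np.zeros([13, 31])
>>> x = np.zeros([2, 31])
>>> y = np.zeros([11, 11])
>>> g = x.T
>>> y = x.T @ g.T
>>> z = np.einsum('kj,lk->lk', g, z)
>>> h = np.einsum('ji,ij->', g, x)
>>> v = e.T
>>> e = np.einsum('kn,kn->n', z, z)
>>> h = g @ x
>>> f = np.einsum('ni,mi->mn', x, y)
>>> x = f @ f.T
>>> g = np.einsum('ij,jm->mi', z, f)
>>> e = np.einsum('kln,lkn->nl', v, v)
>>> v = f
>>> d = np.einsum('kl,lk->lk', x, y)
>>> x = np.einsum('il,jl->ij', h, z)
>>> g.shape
(2, 13)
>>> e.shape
(11, 11)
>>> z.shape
(13, 31)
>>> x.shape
(31, 13)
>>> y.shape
(31, 31)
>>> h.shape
(31, 31)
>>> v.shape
(31, 2)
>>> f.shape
(31, 2)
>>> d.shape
(31, 31)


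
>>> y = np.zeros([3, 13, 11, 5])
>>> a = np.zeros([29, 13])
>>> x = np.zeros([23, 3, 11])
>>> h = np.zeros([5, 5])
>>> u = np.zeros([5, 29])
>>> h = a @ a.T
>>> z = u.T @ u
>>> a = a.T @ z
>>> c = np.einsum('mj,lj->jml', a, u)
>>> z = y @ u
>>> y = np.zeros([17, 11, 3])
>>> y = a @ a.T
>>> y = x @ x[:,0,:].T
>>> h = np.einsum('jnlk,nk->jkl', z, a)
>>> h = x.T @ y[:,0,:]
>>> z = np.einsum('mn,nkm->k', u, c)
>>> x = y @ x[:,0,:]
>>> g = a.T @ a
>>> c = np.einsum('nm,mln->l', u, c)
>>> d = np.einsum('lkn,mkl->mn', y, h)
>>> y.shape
(23, 3, 23)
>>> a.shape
(13, 29)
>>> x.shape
(23, 3, 11)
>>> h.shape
(11, 3, 23)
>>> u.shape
(5, 29)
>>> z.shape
(13,)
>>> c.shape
(13,)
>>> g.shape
(29, 29)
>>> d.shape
(11, 23)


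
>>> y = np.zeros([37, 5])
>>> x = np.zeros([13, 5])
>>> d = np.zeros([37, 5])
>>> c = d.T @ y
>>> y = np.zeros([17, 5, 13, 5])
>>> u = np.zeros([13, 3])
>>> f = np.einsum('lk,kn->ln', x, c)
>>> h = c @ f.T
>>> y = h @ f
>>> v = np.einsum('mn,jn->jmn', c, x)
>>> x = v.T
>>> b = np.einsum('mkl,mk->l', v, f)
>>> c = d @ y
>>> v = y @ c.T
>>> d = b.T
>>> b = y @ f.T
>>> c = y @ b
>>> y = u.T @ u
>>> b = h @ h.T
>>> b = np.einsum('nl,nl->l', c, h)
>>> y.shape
(3, 3)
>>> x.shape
(5, 5, 13)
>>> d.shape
(5,)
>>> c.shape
(5, 13)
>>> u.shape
(13, 3)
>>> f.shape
(13, 5)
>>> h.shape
(5, 13)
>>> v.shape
(5, 37)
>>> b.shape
(13,)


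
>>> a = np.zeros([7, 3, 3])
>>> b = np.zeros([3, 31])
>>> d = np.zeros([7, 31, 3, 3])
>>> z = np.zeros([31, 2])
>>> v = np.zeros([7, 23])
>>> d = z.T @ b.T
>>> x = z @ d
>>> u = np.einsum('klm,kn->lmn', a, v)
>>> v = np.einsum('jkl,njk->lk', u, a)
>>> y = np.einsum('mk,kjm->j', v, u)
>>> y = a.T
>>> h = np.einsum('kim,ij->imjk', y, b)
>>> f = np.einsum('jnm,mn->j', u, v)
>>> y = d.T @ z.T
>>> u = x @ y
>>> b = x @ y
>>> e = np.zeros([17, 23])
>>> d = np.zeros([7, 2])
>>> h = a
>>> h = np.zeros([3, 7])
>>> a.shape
(7, 3, 3)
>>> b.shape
(31, 31)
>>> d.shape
(7, 2)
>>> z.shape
(31, 2)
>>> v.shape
(23, 3)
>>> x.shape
(31, 3)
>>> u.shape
(31, 31)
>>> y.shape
(3, 31)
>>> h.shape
(3, 7)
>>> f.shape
(3,)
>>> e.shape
(17, 23)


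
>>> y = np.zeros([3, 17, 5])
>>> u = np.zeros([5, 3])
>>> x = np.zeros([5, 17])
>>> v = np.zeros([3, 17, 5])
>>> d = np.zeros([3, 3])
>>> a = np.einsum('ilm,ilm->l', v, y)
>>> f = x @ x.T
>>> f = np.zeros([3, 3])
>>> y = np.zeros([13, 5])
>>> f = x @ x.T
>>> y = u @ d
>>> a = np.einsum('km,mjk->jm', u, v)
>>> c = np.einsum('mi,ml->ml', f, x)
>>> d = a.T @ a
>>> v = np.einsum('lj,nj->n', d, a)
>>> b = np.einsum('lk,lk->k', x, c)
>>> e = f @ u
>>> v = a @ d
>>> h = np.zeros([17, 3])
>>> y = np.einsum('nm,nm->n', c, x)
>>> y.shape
(5,)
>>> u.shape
(5, 3)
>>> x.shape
(5, 17)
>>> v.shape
(17, 3)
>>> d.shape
(3, 3)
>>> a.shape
(17, 3)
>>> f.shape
(5, 5)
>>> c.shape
(5, 17)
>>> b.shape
(17,)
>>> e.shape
(5, 3)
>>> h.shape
(17, 3)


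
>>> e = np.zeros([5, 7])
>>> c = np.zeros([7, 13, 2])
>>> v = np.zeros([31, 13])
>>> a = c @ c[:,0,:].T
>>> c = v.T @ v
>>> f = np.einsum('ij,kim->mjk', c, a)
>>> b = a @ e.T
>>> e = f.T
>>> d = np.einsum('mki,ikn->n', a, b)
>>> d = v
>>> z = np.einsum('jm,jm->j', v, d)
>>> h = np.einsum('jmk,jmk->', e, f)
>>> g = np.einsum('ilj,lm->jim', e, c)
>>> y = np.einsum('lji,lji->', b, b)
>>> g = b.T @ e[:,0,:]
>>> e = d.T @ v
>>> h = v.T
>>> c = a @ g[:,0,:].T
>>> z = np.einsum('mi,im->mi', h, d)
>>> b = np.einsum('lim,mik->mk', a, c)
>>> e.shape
(13, 13)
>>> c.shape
(7, 13, 5)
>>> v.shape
(31, 13)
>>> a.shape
(7, 13, 7)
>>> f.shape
(7, 13, 7)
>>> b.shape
(7, 5)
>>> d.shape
(31, 13)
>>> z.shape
(13, 31)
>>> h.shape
(13, 31)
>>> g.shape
(5, 13, 7)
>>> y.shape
()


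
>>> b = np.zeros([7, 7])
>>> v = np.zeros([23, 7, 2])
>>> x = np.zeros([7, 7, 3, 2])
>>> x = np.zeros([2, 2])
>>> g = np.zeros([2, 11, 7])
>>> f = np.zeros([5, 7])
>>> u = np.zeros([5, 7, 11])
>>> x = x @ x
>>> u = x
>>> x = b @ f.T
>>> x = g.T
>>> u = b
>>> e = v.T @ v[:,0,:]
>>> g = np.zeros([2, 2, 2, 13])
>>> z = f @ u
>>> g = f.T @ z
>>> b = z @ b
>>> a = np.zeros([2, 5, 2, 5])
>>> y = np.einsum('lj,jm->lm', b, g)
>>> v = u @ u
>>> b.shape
(5, 7)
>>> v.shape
(7, 7)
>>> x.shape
(7, 11, 2)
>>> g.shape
(7, 7)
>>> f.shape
(5, 7)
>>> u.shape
(7, 7)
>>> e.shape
(2, 7, 2)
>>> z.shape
(5, 7)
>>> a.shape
(2, 5, 2, 5)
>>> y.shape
(5, 7)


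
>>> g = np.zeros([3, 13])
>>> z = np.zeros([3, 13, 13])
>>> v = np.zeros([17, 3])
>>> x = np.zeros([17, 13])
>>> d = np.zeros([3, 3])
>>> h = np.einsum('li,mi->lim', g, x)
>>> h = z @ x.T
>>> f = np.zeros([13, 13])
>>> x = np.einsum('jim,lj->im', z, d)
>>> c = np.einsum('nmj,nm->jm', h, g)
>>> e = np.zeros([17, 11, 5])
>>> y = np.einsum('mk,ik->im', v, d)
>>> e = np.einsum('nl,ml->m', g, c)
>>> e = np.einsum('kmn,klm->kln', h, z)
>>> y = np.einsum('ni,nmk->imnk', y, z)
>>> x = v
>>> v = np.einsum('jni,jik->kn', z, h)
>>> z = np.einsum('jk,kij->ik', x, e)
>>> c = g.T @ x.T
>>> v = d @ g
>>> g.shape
(3, 13)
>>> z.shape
(13, 3)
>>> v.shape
(3, 13)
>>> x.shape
(17, 3)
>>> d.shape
(3, 3)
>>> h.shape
(3, 13, 17)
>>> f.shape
(13, 13)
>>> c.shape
(13, 17)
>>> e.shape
(3, 13, 17)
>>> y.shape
(17, 13, 3, 13)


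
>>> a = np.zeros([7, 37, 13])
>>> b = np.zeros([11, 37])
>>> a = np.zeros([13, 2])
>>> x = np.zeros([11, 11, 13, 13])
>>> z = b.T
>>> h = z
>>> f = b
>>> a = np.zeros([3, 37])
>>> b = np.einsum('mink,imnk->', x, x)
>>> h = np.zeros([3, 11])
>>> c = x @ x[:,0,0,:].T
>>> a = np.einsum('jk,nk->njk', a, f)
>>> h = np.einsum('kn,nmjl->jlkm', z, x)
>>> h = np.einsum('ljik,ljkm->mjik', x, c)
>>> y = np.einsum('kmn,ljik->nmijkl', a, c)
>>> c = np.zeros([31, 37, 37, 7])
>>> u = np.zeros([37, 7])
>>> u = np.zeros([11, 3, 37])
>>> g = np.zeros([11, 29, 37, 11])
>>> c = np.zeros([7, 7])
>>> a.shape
(11, 3, 37)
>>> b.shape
()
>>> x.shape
(11, 11, 13, 13)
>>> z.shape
(37, 11)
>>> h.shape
(11, 11, 13, 13)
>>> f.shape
(11, 37)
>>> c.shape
(7, 7)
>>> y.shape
(37, 3, 13, 11, 11, 11)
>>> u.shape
(11, 3, 37)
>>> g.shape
(11, 29, 37, 11)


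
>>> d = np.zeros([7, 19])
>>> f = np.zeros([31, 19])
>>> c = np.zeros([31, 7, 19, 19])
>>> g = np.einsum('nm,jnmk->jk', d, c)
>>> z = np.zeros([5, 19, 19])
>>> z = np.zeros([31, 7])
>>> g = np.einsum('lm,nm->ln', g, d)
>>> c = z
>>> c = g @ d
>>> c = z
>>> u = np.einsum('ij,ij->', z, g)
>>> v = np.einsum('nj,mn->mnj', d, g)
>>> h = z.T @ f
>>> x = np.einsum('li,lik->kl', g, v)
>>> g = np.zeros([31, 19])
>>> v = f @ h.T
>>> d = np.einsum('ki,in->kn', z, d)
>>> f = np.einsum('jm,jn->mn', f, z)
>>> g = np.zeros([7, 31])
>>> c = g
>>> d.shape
(31, 19)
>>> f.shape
(19, 7)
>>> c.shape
(7, 31)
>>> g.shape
(7, 31)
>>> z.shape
(31, 7)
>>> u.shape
()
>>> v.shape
(31, 7)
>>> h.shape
(7, 19)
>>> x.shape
(19, 31)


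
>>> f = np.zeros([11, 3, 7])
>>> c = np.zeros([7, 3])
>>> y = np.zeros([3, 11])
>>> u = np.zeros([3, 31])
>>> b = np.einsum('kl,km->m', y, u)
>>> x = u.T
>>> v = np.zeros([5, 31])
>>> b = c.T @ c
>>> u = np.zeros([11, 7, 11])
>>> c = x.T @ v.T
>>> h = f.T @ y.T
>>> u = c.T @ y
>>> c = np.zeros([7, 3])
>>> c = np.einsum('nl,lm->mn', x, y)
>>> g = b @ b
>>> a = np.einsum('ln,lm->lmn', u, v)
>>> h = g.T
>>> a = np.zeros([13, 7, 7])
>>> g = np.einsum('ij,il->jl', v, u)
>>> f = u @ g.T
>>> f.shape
(5, 31)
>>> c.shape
(11, 31)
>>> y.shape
(3, 11)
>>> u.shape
(5, 11)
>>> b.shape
(3, 3)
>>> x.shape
(31, 3)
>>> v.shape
(5, 31)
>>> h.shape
(3, 3)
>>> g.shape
(31, 11)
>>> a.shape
(13, 7, 7)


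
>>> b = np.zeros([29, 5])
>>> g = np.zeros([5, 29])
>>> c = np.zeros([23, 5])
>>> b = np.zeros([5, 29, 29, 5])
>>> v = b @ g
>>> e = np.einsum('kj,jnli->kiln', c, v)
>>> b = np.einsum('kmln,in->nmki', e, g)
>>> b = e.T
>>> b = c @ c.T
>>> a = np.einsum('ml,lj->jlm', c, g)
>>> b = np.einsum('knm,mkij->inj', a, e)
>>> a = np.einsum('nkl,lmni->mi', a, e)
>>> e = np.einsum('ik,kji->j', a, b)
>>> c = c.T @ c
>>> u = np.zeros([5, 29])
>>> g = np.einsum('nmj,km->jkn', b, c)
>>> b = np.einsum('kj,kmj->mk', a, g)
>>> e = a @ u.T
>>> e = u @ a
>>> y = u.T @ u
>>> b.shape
(5, 29)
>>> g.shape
(29, 5, 29)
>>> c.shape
(5, 5)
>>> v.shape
(5, 29, 29, 29)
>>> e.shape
(5, 29)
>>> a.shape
(29, 29)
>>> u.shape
(5, 29)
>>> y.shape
(29, 29)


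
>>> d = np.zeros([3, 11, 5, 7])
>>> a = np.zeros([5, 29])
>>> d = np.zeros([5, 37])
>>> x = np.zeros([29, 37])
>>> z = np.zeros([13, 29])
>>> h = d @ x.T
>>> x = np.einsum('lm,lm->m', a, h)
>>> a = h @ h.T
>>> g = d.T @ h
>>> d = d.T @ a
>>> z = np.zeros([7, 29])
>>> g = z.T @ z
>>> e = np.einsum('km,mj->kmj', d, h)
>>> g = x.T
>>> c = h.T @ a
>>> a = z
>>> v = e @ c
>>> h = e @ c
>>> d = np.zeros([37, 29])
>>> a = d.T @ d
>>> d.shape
(37, 29)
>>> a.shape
(29, 29)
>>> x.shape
(29,)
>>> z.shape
(7, 29)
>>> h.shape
(37, 5, 5)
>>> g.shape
(29,)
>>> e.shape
(37, 5, 29)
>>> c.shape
(29, 5)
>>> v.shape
(37, 5, 5)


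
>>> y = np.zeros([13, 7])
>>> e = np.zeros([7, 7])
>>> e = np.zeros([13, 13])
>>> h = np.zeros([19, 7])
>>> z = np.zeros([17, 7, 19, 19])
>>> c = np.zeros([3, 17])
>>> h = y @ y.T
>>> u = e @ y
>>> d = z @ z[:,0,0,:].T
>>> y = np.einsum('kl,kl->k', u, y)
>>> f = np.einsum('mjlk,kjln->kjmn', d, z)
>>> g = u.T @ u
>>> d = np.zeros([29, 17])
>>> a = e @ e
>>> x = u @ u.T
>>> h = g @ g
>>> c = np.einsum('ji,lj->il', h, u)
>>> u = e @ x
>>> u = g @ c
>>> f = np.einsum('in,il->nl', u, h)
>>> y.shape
(13,)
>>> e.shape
(13, 13)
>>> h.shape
(7, 7)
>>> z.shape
(17, 7, 19, 19)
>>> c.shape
(7, 13)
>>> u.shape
(7, 13)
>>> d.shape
(29, 17)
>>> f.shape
(13, 7)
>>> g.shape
(7, 7)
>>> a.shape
(13, 13)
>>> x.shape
(13, 13)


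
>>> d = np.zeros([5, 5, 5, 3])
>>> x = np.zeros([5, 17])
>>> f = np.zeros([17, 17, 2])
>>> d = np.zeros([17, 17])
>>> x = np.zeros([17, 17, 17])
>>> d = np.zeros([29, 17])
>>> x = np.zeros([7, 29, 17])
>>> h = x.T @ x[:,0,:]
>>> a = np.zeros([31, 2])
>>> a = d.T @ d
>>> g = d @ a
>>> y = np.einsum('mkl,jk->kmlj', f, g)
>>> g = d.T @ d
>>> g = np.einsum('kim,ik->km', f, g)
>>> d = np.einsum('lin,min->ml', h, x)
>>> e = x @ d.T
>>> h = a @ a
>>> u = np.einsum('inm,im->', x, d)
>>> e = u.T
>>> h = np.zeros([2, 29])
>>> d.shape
(7, 17)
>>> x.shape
(7, 29, 17)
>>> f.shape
(17, 17, 2)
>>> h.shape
(2, 29)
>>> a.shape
(17, 17)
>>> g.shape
(17, 2)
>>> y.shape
(17, 17, 2, 29)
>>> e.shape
()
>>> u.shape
()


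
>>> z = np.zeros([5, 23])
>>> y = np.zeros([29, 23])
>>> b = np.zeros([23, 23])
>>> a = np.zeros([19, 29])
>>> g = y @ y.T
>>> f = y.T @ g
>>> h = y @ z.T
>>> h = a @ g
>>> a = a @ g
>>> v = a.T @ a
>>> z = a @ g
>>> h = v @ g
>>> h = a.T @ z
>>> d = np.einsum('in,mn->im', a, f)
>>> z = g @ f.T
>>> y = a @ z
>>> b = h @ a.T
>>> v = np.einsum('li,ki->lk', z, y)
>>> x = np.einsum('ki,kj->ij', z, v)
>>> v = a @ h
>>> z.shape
(29, 23)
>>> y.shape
(19, 23)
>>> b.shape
(29, 19)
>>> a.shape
(19, 29)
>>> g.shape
(29, 29)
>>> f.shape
(23, 29)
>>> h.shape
(29, 29)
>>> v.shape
(19, 29)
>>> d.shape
(19, 23)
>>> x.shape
(23, 19)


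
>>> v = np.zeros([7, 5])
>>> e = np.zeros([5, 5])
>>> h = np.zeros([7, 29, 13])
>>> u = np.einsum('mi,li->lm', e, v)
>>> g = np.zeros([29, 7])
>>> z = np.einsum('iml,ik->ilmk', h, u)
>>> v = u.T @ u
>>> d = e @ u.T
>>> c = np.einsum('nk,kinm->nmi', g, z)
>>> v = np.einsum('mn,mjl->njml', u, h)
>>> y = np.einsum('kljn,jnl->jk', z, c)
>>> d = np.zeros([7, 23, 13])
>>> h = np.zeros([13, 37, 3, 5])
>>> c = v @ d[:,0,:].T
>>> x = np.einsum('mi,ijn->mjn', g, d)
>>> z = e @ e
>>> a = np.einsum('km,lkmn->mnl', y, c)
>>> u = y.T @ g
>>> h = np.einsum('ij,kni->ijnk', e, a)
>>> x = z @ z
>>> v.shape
(5, 29, 7, 13)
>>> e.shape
(5, 5)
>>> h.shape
(5, 5, 7, 7)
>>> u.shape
(7, 7)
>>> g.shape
(29, 7)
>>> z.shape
(5, 5)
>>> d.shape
(7, 23, 13)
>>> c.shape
(5, 29, 7, 7)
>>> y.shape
(29, 7)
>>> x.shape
(5, 5)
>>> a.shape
(7, 7, 5)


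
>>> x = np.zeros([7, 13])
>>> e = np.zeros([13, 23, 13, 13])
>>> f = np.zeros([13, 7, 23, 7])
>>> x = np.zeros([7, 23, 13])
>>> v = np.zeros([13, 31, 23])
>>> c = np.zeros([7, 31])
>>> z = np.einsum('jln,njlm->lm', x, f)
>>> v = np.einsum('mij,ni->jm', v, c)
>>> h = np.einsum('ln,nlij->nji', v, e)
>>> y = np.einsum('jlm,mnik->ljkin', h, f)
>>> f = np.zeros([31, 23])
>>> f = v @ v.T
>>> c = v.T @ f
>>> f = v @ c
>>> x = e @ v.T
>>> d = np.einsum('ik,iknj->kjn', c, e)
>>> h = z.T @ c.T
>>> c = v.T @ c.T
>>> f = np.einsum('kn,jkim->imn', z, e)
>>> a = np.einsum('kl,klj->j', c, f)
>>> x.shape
(13, 23, 13, 23)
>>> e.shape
(13, 23, 13, 13)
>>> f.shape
(13, 13, 7)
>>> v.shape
(23, 13)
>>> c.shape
(13, 13)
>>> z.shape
(23, 7)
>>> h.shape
(7, 13)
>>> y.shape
(13, 13, 7, 23, 7)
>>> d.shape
(23, 13, 13)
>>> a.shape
(7,)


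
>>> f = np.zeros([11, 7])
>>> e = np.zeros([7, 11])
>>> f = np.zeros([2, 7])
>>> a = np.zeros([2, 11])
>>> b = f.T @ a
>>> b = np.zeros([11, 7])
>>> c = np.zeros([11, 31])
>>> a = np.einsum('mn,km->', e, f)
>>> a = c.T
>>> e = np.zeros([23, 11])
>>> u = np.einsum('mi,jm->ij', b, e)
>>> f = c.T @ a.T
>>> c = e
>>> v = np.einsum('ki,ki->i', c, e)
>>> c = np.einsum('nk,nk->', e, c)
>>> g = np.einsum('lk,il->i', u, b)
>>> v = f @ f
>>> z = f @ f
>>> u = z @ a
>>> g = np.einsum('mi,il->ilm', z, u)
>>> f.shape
(31, 31)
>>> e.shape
(23, 11)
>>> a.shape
(31, 11)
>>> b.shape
(11, 7)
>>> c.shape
()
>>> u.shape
(31, 11)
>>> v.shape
(31, 31)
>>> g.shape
(31, 11, 31)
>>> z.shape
(31, 31)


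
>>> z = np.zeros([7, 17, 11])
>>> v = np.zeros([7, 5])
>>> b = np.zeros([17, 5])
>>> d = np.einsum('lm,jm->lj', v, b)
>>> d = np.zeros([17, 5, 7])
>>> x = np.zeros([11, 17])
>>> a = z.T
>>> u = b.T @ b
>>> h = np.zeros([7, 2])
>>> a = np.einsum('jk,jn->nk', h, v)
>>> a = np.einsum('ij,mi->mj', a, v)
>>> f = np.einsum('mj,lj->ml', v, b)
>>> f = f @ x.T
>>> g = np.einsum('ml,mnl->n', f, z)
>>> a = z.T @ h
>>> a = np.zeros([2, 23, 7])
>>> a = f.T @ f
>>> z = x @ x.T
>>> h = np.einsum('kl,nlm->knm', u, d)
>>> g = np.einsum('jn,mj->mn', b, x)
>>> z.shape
(11, 11)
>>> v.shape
(7, 5)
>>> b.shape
(17, 5)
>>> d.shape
(17, 5, 7)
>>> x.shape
(11, 17)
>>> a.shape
(11, 11)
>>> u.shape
(5, 5)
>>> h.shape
(5, 17, 7)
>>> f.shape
(7, 11)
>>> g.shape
(11, 5)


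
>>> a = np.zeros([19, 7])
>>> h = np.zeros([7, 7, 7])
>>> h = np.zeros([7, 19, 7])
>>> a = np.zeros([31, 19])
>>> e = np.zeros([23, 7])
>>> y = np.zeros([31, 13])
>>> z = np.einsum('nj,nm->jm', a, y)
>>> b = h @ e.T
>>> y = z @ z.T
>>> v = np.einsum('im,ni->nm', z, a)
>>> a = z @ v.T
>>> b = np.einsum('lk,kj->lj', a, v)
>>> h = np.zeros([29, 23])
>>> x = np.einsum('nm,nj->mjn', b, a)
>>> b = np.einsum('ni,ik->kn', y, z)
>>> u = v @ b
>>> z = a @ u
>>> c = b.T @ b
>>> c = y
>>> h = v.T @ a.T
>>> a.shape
(19, 31)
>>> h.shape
(13, 19)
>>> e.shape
(23, 7)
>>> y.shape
(19, 19)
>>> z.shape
(19, 19)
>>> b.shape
(13, 19)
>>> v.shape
(31, 13)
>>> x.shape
(13, 31, 19)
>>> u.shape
(31, 19)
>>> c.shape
(19, 19)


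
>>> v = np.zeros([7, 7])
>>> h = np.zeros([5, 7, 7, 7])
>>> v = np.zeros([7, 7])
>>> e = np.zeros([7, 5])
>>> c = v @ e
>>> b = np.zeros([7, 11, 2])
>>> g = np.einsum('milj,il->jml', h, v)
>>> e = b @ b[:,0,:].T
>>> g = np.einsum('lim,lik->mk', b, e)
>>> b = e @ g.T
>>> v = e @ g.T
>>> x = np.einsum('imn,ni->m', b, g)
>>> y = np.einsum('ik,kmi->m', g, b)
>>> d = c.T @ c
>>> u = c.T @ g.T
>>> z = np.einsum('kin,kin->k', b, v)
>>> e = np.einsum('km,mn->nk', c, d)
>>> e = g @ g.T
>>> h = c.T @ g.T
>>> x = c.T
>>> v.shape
(7, 11, 2)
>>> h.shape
(5, 2)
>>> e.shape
(2, 2)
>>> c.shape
(7, 5)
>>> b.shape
(7, 11, 2)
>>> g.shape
(2, 7)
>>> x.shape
(5, 7)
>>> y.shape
(11,)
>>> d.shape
(5, 5)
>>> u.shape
(5, 2)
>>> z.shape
(7,)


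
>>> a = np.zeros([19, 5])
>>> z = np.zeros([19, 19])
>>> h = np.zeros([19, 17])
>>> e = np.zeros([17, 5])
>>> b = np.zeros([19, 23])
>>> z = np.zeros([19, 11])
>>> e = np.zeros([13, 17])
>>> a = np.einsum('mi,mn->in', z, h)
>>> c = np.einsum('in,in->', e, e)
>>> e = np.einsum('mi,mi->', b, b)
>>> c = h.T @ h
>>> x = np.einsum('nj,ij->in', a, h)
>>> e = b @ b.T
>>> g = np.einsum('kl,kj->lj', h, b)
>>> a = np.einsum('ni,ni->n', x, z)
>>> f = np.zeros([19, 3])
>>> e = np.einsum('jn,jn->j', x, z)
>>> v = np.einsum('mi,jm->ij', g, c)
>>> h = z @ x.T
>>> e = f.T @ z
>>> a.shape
(19,)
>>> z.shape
(19, 11)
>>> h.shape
(19, 19)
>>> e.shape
(3, 11)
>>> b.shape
(19, 23)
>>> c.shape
(17, 17)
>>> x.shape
(19, 11)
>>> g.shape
(17, 23)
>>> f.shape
(19, 3)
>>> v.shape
(23, 17)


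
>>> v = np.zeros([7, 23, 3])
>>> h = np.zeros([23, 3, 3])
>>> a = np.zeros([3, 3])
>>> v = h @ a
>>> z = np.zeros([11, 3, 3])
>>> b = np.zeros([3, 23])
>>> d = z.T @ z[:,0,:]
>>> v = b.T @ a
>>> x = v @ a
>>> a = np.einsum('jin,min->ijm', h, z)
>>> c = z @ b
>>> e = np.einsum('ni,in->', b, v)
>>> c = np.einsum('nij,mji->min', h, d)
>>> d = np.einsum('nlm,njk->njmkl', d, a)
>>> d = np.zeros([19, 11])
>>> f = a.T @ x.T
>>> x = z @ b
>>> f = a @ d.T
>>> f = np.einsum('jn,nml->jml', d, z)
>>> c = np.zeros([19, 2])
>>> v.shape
(23, 3)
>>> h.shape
(23, 3, 3)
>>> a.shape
(3, 23, 11)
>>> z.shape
(11, 3, 3)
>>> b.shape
(3, 23)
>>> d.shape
(19, 11)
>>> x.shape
(11, 3, 23)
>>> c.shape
(19, 2)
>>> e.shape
()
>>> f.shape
(19, 3, 3)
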